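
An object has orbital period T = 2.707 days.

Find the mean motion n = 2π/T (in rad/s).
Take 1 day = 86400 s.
T = 2.707 days = 233885 s
n = 2π / 233885 s = 2.68644 × 10^-5 rad/s ≈ 2.686 × 10^-5 rad/s

Final answer: n = 2.686 × 10^-5 rad/s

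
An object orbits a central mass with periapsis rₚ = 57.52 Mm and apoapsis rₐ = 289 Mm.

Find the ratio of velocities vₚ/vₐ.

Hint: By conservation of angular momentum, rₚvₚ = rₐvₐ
rₚ = 57.52 Mm = 5.752 × 10^7 m
rₐ = 289 Mm = 2.89 × 10^8 m
rₚvₚ = rₐvₐ  ⇒  vₚ/vₐ = rₐ/rₚ
vₚ/vₐ = (2.89 × 10^8) / (5.752 × 10^7) = 5.02434

Final answer: vₚ/vₐ = 5.024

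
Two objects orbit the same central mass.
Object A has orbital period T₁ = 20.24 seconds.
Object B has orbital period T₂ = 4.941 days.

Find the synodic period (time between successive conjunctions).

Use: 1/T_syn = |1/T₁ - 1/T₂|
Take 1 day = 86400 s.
T₁ = 20.24 seconds
T₂ = 4.941 days = 426902 s
1/T₁ = 0.0494071 s⁻¹
1/T₂ = 2.34246 × 10^-6 s⁻¹
|1/T₁ − 1/T₂| = 0.0494048 s⁻¹
T_syn = 1 / |1/T₁ − 1/T₂| = 20.241 s ≈ 20.24 seconds

Final answer: T_syn = 20.24 seconds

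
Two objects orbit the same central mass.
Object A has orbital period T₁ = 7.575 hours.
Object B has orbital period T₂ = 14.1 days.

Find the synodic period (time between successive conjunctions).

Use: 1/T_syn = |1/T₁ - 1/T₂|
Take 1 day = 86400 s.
T₁ = 7.575 hours = 27270 s
T₂ = 14.1 days = 1.21824 × 10^6 s
1/T₁ = 3.66703 × 10^-5 s⁻¹
1/T₂ = 8.20856 × 10^-7 s⁻¹
|1/T₁ − 1/T₂| = 3.58495 × 10^-5 s⁻¹
T_syn = 1 / |1/T₁ − 1/T₂| = 27894.4 s ≈ 7.748 hours

Final answer: T_syn = 7.748 hours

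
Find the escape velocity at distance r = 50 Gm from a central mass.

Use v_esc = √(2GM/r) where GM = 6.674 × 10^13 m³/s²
r = 50 Gm = 5 × 10^10 m
GM = 6.674 × 10^13 m³/s²
2GM/r = 2 × (6.674 × 10^13) / (5 × 10^10) = 2669.6 m²/s²
v_esc = √(2GM/r) = 51.6682 m/s ≈ 51.67 m/s

Final answer: 51.67 m/s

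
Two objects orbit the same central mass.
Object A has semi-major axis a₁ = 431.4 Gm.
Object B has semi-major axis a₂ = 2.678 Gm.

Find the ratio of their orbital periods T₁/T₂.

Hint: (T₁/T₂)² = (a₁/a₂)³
a₁ = 431.4 Gm = 4.314 × 10^11 m
a₂ = 2.678 Gm = 2.678 × 10^9 m
a₁/a₂ = 161.09
T₁/T₂ = (a₁/a₂)^(3/2) = (161.09)^1.5 = 2044.58

Final answer: T₁/T₂ = 2045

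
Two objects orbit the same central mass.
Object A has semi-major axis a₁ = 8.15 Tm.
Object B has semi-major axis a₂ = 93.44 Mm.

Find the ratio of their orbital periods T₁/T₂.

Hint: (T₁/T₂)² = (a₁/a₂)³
a₁ = 8.15 Tm = 8.15 × 10^12 m
a₂ = 93.44 Mm = 9.344 × 10^7 m
a₁/a₂ = 87221.7
T₁/T₂ = (a₁/a₂)^(3/2) = (87221.7)^1.5 = 2.57595 × 10^7

Final answer: T₁/T₂ = 2.576 × 10^7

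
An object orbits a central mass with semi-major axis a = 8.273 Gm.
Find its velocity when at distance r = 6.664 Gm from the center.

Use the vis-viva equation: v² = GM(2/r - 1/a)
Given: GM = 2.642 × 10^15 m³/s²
a = 8.273 Gm = 8.273 × 10^9 m
r = 6.664 Gm = 6.664 × 10^9 m
GM = 2.642 × 10^15 m³/s²
2/r − 1/a = 3.0012 × 10^-10 − 1.20875 × 10^-10 = 1.79245 × 10^-10 m⁻¹
v² = GM (2/r − 1/a) = 473565 m²/s²
v = 688.161 m/s ≈ 688.2 m/s

Final answer: 688.2 m/s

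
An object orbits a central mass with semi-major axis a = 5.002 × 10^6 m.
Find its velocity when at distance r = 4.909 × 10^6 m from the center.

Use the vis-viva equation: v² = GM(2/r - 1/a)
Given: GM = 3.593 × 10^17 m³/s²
a = 5.002 × 10^6 m
r = 4.909 × 10^6 m
GM = 3.593 × 10^17 m³/s²
2/r − 1/a = 4.07415 × 10^-7 − 1.9992 × 10^-7 = 2.07495 × 10^-7 m⁻¹
v² = GM (2/r − 1/a) = 7.45529 × 10^10 m²/s²
v = 273044 m/s ≈ 273 km/s

Final answer: 273 km/s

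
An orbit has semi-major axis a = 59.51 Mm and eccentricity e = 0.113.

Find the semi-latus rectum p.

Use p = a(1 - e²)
a = 59.51 Mm = 5.951 × 10^7 m
e = 0.113,  e² = 0.012769,  1 − e² = 0.987231
p = a(1 − e²) = 5.951 × 10^7 m × 0.987231 = 5.87501 × 10^7 m ≈ 58.75 Mm

Final answer: p = 58.75 Mm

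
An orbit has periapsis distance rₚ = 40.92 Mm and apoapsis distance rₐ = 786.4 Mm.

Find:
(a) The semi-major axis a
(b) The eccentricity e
rₚ = 40.92 Mm = 4.092 × 10^7 m
rₐ = 786.4 Mm = 7.864 × 10^8 m
(a) a = (rₚ + rₐ)/2 = 4.1366 × 10^8 m ≈ 413.7 Mm
(b) e = (rₐ − rₚ)/(rₐ + rₚ) = (7.4548 × 10^8) / (8.2732 × 10^8) = 0.901078

Final answer:
(a) a = 413.7 Mm
(b) e = 0.9011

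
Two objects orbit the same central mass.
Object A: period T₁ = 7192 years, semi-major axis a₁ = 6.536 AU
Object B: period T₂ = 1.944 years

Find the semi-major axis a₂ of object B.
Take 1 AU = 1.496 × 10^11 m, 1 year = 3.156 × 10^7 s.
T₁ = 7192 years = 2.2698 × 10^11 s
T₂ = 1.944 years = 6.13526 × 10^7 s
a₁ = 6.536 AU = 9.77786 × 10^11 m
Kepler's third law: (T₂/T₁)² = (a₂/a₁)³  ⇒  a₂ = a₁ (T₂/T₁)^(2/3)
T₂/T₁ = 0.0002703
(T₂/T₁)^(2/3) = 0.00418053
a₂ = 9.77786 × 10^11 m × 0.00418053 = 4.08766 × 10^9 m ≈ 0.02732 AU

Final answer: a₂ = 0.02732 AU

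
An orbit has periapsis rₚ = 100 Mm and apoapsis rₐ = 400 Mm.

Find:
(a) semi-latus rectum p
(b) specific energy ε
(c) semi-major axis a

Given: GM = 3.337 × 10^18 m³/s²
rₚ = 100 Mm = 1 × 10^8 m
rₐ = 400 Mm = 4 × 10^8 m
GM = 3.337 × 10^18 m³/s²
a = (rₚ + rₐ)/2 = 2.5 × 10^8 m
e = (rₐ − rₚ)/(rₐ + rₚ) = (3 × 10^8) / (5 × 10^8) = 0.6
(a) 1 − e² = 0.64;  p = a(1 − e²) = 2.5 × 10^8 × 0.64 = 1.6 × 10^8 m ≈ 160 Mm
(b) 2a = 5 × 10^8 m;  ε = −GM/(2a) = -6.674 × 10^9 J/kg ≈ -6.674 GJ/kg
(c) a = 2.5 × 10^8 m ≈ 250 Mm

Final answer:
(a) semi-latus rectum p = 160 Mm
(b) specific energy ε = -6.674 GJ/kg
(c) semi-major axis a = 250 Mm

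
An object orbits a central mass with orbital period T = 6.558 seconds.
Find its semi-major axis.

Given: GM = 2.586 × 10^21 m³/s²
T = 6.558 seconds
GM = 2.586 × 10^21 m³/s²
Kepler's third law: a³ = GM T² / (4π²)
T² = 43.0074 s²
a³ = (2.586 × 10^21) × 43.0074 / (4π²) = 2.81716 × 10^21 m³
a = (a³)^(1/3) = 1.41233 × 10^7 m ≈ 14.12 Mm

Final answer: 14.12 Mm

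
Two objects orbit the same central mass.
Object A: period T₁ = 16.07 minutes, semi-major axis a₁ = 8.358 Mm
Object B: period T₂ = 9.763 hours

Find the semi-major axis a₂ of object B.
T₁ = 16.07 minutes = 964.2 s
T₂ = 9.763 hours = 35146.8 s
a₁ = 8.358 Mm = 8.358 × 10^6 m
Kepler's third law: (T₂/T₁)² = (a₂/a₁)³  ⇒  a₂ = a₁ (T₂/T₁)^(2/3)
T₂/T₁ = 36.4518
(T₂/T₁)^(2/3) = 10.9937
a₂ = 8.358 × 10^6 m × 10.9937 = 9.18857 × 10^7 m ≈ 91.89 Mm

Final answer: a₂ = 91.89 Mm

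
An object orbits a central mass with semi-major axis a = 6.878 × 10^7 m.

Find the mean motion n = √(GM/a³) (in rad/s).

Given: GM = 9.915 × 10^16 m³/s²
a = 6.878 × 10^7 m
GM = 9.915 × 10^16 m³/s²
a³ = 3.25377 × 10^23 m³
GM/a³ = (9.915 × 10^16) / (3.25377 × 10^23) = 3.04724 × 10^-7 s⁻²
n = √(GM/a³) = 0.000552018 rad/s ≈ 0.000552 rad/s

Final answer: n = 0.000552 rad/s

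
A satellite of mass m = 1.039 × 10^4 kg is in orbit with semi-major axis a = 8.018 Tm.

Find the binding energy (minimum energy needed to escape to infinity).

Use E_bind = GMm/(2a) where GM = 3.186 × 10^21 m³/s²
a = 8.018 Tm = 8.018 × 10^12 m
GM = 3.186 × 10^21 m³/s²
m = 1.039 × 10^4 kg
GMm = 3.186 × 10^21 × 10390 = 3.31025 × 10^25 m³·kg/s²
2a = 1.6036 × 10^13 m
E_bind = GMm/(2a) = 2.06426 × 10^12 J ≈ 2.064 TJ

Final answer: 2.064 TJ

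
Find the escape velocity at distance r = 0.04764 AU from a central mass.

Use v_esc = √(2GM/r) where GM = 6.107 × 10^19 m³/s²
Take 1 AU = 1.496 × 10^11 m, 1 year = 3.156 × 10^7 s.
r = 0.04764 AU = 7.12694 × 10^9 m
GM = 6.107 × 10^19 m³/s²
2GM/r = 2 × (6.107 × 10^19) / (7.12694 × 10^9) = 1.71378 × 10^10 m²/s²
v_esc = √(2GM/r) = 130911 m/s ≈ 27.62 AU/year

Final answer: 27.62 AU/year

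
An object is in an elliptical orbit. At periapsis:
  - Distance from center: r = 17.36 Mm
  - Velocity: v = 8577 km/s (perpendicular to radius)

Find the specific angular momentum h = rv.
r = 17.36 Mm = 1.736 × 10^7 m
v = 8577 km/s = 8.577 × 10^6 m/s
h = rv = 1.736 × 10^7 × 8.577 × 10^6 = 1.48897 × 10^14 m²/s ≈ 1.489 × 10^14 m²/s

Final answer: h = 1.489 × 10^14 m²/s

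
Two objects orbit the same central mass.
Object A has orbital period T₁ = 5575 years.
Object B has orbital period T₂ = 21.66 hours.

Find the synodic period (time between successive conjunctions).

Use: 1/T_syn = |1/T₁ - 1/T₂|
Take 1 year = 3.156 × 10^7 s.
T₁ = 5575 years = 1.75947 × 10^11 s
T₂ = 21.66 hours = 77976 s
1/T₁ = 5.68353 × 10^-12 s⁻¹
1/T₂ = 1.28245 × 10^-5 s⁻¹
|1/T₁ − 1/T₂| = 1.28245 × 10^-5 s⁻¹
T_syn = 1 / |1/T₁ − 1/T₂| = 77976 s ≈ 21.66 hours

Final answer: T_syn = 21.66 hours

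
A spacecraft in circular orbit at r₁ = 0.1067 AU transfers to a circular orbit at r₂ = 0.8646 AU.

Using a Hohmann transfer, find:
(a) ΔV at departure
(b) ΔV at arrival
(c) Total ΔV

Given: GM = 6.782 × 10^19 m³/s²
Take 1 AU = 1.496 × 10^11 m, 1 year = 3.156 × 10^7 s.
r₁ = 0.1067 AU = 1.59623 × 10^10 m
r₂ = 0.8646 AU = 1.29344 × 10^11 m
GM = 6.782 × 10^19 m³/s²
Transfer ellipse: a_t = (r₁ + r₂)/2 = 7.26532 × 10^10 m
Circular speed at r₁: v₁ = √(GM/r₁) = 65182.5 m/s
Transfer speed at r₁ (periapsis): v₁ₜ = √(GM(2/r₁ − 1/a_t)) = 86971.5 m/s
(a) ΔV₁ = v₁ₜ − v₁ = 21789 m/s ≈ 4.597 AU/year
Circular speed at r₂: v₂ = √(GM/r₂) = 22898.4 m/s
Transfer speed at r₂ (apoapsis): v₂ₜ = √(GM(2/r₂ − 1/a_t)) = 10733.1 m/s
(b) ΔV₂ = v₂ − v₂ₜ = 12165.3 m/s ≈ 2.566 AU/year
(c) ΔV_total = ΔV₁ + ΔV₂ = 33954.3 m/s ≈ 7.163 AU/year

Final answer:
(a) ΔV₁ = 4.597 AU/year
(b) ΔV₂ = 2.566 AU/year
(c) ΔV_total = 7.163 AU/year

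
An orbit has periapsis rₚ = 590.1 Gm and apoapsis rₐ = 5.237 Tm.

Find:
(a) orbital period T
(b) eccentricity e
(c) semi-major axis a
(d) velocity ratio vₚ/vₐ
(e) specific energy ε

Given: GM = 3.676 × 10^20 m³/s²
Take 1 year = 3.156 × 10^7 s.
rₚ = 590.1 Gm = 5.901 × 10^11 m
rₐ = 5.237 Tm = 5.237 × 10^12 m
GM = 3.676 × 10^20 m³/s²
a = (rₚ + rₐ)/2 = 2.91355 × 10^12 m
e = (rₐ − rₚ)/(rₐ + rₚ) = (4.6469 × 10^12) / (5.8271 × 10^12) = 0.797464
(a) a³ = 2.47325 × 10^37 m³;  T = 2π √(a³/GM) = 2π × 2.59386 × 10^8 s = 1.62977 × 10^9 s ≈ 51.64 years
(b) e = 0.797464 ≈ 0.7975
(c) a = 2.91355 × 10^12 m ≈ 2.914 Tm
(d) vₚ/vₐ = rₐ/rₚ (angular momentum) = (5.237 × 10^12) / (5.901 × 10^11) = 8.87477 ≈ 8.875
(e) 2a = 5.8271 × 10^12 m;  ε = −GM/(2a) = -6.30846 × 10^7 J/kg ≈ -63.08 MJ/kg

Final answer:
(a) orbital period T = 51.64 years
(b) eccentricity e = 0.7975
(c) semi-major axis a = 2.914 Tm
(d) velocity ratio vₚ/vₐ = 8.875
(e) specific energy ε = -63.08 MJ/kg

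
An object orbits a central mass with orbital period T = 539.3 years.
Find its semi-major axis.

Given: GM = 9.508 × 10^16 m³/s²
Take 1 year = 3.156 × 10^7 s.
T = 539.3 years = 1.70203 × 10^10 s
GM = 9.508 × 10^16 m³/s²
Kepler's third law: a³ = GM T² / (4π²)
T² = 2.89691 × 10^20 s²
a³ = (9.508 × 10^16) × (2.89691 × 10^20) / (4π²) = 6.97693 × 10^35 m³
a = (a³)^(1/3) = 8.86927 × 10^11 m ≈ 8.869 × 10^11 m

Final answer: 8.869 × 10^11 m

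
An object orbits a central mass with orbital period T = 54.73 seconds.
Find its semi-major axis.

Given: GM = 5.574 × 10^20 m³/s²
T = 54.73 seconds
GM = 5.574 × 10^20 m³/s²
Kepler's third law: a³ = GM T² / (4π²)
T² = 2995.37 s²
a³ = (5.574 × 10^20) × 2995.37 / (4π²) = 4.2292 × 10^22 m³
a = (a³)^(1/3) = 3.48406 × 10^7 m ≈ 34.84 Mm

Final answer: 34.84 Mm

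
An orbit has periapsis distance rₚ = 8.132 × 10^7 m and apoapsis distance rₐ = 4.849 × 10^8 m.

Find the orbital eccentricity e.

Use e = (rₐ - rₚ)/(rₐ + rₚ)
rₚ = 8.132 × 10^7 m
rₐ = 4.849 × 10^8 m
rₐ − rₚ = 4.0358 × 10^8 m
rₐ + rₚ = 5.6622 × 10^8 m
e = (rₐ − rₚ)/(rₐ + rₚ) = 0.712762

Final answer: e = 0.7128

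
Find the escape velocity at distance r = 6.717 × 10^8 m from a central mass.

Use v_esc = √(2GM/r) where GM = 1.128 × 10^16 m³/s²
r = 6.717 × 10^8 m
GM = 1.128 × 10^16 m³/s²
2GM/r = 2 × (1.128 × 10^16) / (6.717 × 10^8) = 3.35864 × 10^7 m²/s²
v_esc = √(2GM/r) = 5795.38 m/s ≈ 5.795 km/s

Final answer: 5.795 km/s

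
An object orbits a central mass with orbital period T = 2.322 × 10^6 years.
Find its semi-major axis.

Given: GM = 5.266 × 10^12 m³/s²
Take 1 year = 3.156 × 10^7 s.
T = 2.322 × 10^6 years = 7.32823 × 10^13 s
GM = 5.266 × 10^12 m³/s²
Kepler's third law: a³ = GM T² / (4π²)
T² = 5.3703 × 10^27 s²
a³ = (5.266 × 10^12) × (5.3703 × 10^27) / (4π²) = 7.16341 × 10^38 m³
a = (a³)^(1/3) = 8.9476 × 10^12 m ≈ 8.948 Tm

Final answer: 8.948 Tm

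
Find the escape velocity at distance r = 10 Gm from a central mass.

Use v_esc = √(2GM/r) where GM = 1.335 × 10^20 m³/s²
r = 10 Gm = 1 × 10^10 m
GM = 1.335 × 10^20 m³/s²
2GM/r = 2 × (1.335 × 10^20) / (1 × 10^10) = 2.67 × 10^10 m²/s²
v_esc = √(2GM/r) = 163401 m/s ≈ 163.4 km/s

Final answer: 163.4 km/s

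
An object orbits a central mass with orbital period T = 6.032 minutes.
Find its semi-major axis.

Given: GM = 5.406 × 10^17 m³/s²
T = 6.032 minutes = 361.92 s
GM = 5.406 × 10^17 m³/s²
Kepler's third law: a³ = GM T² / (4π²)
T² = 130986 s²
a³ = (5.406 × 10^17) × 130986 / (4π²) = 1.79367 × 10^21 m³
a = (a³)^(1/3) = 1.21501 × 10^7 m ≈ 1.215 × 10^7 m

Final answer: 1.215 × 10^7 m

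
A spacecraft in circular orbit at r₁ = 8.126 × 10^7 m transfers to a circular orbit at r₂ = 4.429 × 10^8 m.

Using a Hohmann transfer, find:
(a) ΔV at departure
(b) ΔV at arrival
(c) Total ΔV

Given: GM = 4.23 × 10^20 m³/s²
r₁ = 8.126 × 10^7 m
r₂ = 4.429 × 10^8 m
GM = 4.23 × 10^20 m³/s²
Transfer ellipse: a_t = (r₁ + r₂)/2 = 2.6208 × 10^8 m
Circular speed at r₁: v₁ = √(GM/r₁) = 2.28156 × 10^6 m/s
Transfer speed at r₁ (periapsis): v₁ₜ = √(GM(2/r₁ − 1/a_t)) = 2.96598 × 10^6 m/s
(a) ΔV₁ = v₁ₜ − v₁ = 684417 m/s ≈ 684.4 km/s
Circular speed at r₂: v₂ = √(GM/r₂) = 977276 m/s
Transfer speed at r₂ (apoapsis): v₂ₜ = √(GM(2/r₂ − 1/a_t)) = 544175 m/s
(b) ΔV₂ = v₂ − v₂ₜ = 433101 m/s ≈ 433.1 km/s
(c) ΔV_total = ΔV₁ + ΔV₂ = 1.11752 × 10^6 m/s ≈ 1118 km/s

Final answer:
(a) ΔV₁ = 684.4 km/s
(b) ΔV₂ = 433.1 km/s
(c) ΔV_total = 1118 km/s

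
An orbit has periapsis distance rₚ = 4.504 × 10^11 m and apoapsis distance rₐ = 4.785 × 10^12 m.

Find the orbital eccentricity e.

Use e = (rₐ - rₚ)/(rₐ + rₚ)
rₚ = 4.504 × 10^11 m
rₐ = 4.785 × 10^12 m
rₐ − rₚ = 4.3346 × 10^12 m
rₐ + rₚ = 5.2354 × 10^12 m
e = (rₐ − rₚ)/(rₐ + rₚ) = 0.827941

Final answer: e = 0.8279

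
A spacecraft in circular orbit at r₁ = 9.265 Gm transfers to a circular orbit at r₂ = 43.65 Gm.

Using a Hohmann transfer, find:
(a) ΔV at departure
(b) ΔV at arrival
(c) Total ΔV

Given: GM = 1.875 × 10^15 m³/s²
r₁ = 9.265 Gm = 9.265 × 10^9 m
r₂ = 43.65 Gm = 4.365 × 10^10 m
GM = 1.875 × 10^15 m³/s²
Transfer ellipse: a_t = (r₁ + r₂)/2 = 2.64575 × 10^10 m
Circular speed at r₁: v₁ = √(GM/r₁) = 449.861 m/s
Transfer speed at r₁ (periapsis): v₁ₜ = √(GM(2/r₁ − 1/a_t)) = 577.824 m/s
(a) ΔV₁ = v₁ₜ − v₁ = 127.964 m/s ≈ 128 m/s
Circular speed at r₂: v₂ = √(GM/r₂) = 207.257 m/s
Transfer speed at r₂ (apoapsis): v₂ₜ = √(GM(2/r₂ − 1/a_t)) = 122.647 m/s
(b) ΔV₂ = v₂ − v₂ₜ = 84.6097 m/s ≈ 84.61 m/s
(c) ΔV_total = ΔV₁ + ΔV₂ = 212.573 m/s ≈ 212.6 m/s

Final answer:
(a) ΔV₁ = 128 m/s
(b) ΔV₂ = 84.61 m/s
(c) ΔV_total = 212.6 m/s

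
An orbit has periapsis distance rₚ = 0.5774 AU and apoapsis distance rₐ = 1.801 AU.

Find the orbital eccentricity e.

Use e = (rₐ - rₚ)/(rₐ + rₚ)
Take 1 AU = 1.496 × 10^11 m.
rₚ = 0.5774 AU = 8.6379 × 10^10 m
rₐ = 1.801 AU = 2.6943 × 10^11 m
rₐ − rₚ = 1.83051 × 10^11 m
rₐ + rₚ = 3.55809 × 10^11 m
e = (rₐ − rₚ)/(rₐ + rₚ) = 0.514464

Final answer: e = 0.5145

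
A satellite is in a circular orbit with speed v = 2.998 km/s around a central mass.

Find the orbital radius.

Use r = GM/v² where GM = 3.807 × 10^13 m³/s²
v = 2.998 km/s = 2998 m/s
GM = 3.807 × 10^13 m³/s²
v² = 8.988 × 10^6 m²/s²
r = GM/v² = (3.807 × 10^13) / (8.988 × 10^6) = 4.23565 × 10^6 m ≈ 4.236 × 10^6 m

Final answer: 4.236 × 10^6 m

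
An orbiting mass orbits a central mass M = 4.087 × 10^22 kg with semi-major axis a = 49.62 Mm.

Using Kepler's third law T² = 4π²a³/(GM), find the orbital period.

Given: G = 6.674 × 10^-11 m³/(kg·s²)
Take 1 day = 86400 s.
M = 4.087 × 10^22 kg
GM = G × M = 6.674 × 10^-11 × 4.087 × 10^22 = 2.72766 × 10^12 m³/s²
a = 49.62 Mm = 4.962 × 10^7 m
a³ = 1.22172 × 10^23 m³
T = 2π √(a³/GM) = 2π √((1.22172 × 10^23) / (2.72766 × 10^12)) = 2π × 211636 s
T = 1.32975 × 10^6 s ≈ 15.39 days

Final answer: 15.39 days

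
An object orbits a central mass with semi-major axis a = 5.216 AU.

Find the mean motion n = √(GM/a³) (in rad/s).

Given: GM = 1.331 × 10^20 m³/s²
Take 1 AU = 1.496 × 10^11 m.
a = 5.216 AU = 7.80314 × 10^11 m
GM = 1.331 × 10^20 m³/s²
a³ = 4.75125 × 10^35 m³
GM/a³ = (1.331 × 10^20) / (4.75125 × 10^35) = 2.80137 × 10^-16 s⁻²
n = √(GM/a³) = 1.67373 × 10^-8 rad/s ≈ 1.674 × 10^-8 rad/s

Final answer: n = 1.674 × 10^-8 rad/s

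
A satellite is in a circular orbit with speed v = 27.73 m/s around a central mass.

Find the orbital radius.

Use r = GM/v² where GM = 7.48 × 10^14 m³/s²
v = 27.73 m/s
GM = 7.48 × 10^14 m³/s²
v² = 768.953 m²/s²
r = GM/v² = (7.48 × 10^14) / 768.953 = 9.72751 × 10^11 m ≈ 972.8 Gm

Final answer: 972.8 Gm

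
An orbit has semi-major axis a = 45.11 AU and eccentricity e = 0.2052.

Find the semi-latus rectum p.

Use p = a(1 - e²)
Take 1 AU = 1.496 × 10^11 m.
a = 45.11 AU = 6.74846 × 10^12 m
e = 0.2052,  e² = 0.042107,  1 − e² = 0.957893
p = a(1 − e²) = 6.74846 × 10^12 m × 0.957893 = 6.4643 × 10^12 m ≈ 43.21 AU

Final answer: p = 43.21 AU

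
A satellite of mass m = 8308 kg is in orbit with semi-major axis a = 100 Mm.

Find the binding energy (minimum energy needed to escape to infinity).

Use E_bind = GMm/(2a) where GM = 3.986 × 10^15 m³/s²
a = 100 Mm = 1 × 10^8 m
GM = 3.986 × 10^15 m³/s²
m = 8308 kg
GMm = 3.986 × 10^15 × 8308 = 3.31157 × 10^19 m³·kg/s²
2a = 2 × 10^8 m
E_bind = GMm/(2a) = 1.65578 × 10^11 J ≈ 165.6 GJ

Final answer: 165.6 GJ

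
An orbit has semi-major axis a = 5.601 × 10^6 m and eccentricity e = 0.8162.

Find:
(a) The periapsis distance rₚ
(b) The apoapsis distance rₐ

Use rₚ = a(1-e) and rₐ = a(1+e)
a = 5.601 × 10^6 m
e = 0.8162:  1 − e = 0.1838,  1 + e = 1.8162
(a) rₚ = a(1 − e) = 5.601 × 10^6 m × 0.1838 = 1.02946 × 10^6 m ≈ 1.029 × 10^6 m
(b) rₐ = a(1 + e) = 5.601 × 10^6 m × 1.8162 = 1.01725 × 10^7 m ≈ 1.017 × 10^7 m

Final answer:
(a) rₚ = 1.029 × 10^6 m
(b) rₐ = 1.017 × 10^7 m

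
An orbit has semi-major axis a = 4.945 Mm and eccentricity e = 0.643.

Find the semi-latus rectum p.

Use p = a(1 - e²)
a = 4.945 Mm = 4.945 × 10^6 m
e = 0.643,  e² = 0.413449,  1 − e² = 0.586551
p = a(1 − e²) = 4.945 × 10^6 m × 0.586551 = 2.90049 × 10^6 m ≈ 2.9 Mm

Final answer: p = 2.9 Mm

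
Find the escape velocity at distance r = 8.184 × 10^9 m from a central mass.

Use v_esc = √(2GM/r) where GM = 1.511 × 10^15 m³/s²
r = 8.184 × 10^9 m
GM = 1.511 × 10^15 m³/s²
2GM/r = 2 × (1.511 × 10^15) / (8.184 × 10^9) = 369257 m²/s²
v_esc = √(2GM/r) = 607.665 m/s ≈ 607.7 m/s

Final answer: 607.7 m/s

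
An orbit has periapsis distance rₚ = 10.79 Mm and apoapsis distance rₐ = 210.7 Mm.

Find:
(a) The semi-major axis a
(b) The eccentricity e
rₚ = 10.79 Mm = 1.079 × 10^7 m
rₐ = 210.7 Mm = 2.107 × 10^8 m
(a) a = (rₚ + rₐ)/2 = 1.10745 × 10^8 m ≈ 110.7 Mm
(b) e = (rₐ − rₚ)/(rₐ + rₚ) = (1.9991 × 10^8) / (2.2149 × 10^8) = 0.902569

Final answer:
(a) a = 110.7 Mm
(b) e = 0.9026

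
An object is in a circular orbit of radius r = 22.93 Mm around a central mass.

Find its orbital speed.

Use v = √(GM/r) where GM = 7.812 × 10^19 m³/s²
r = 22.93 Mm = 2.293 × 10^7 m
GM = 7.812 × 10^19 m³/s²
GM/r = (7.812 × 10^19) / (2.293 × 10^7) = 3.40689 × 10^12 m²/s²
v = √(GM/r) = 1.84578 × 10^6 m/s ≈ 1846 km/s

Final answer: 1846 km/s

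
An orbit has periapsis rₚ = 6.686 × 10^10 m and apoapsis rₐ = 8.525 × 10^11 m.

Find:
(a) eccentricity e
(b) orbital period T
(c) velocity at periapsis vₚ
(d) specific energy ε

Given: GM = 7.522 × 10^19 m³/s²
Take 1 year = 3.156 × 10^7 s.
rₚ = 6.686 × 10^10 m
rₐ = 8.525 × 10^11 m
GM = 7.522 × 10^19 m³/s²
a = (rₚ + rₐ)/2 = 4.5968 × 10^11 m
e = (rₐ − rₚ)/(rₐ + rₚ) = (7.8564 × 10^11) / (9.1936 × 10^11) = 0.854551
(a) e = 0.854551 ≈ 0.8546
(b) a³ = 9.7133 × 10^34 m³;  T = 2π √(a³/GM) = 2π × 3.59349 × 10^7 s = 2.25786 × 10^8 s ≈ 7.154 years
(c) vₚ² = GM (2/rₚ − 1/a) = 7.522 × 10^19 × (2.99133 × 10^-11 − 2.17543 × 10^-12) = 2.08644 × 10^9 m²/s²;  vₚ = 45677.6 m/s ≈ 45.68 km/s
(d) 2a = 9.1936 × 10^11 m;  ε = −GM/(2a) = -8.18178 × 10^7 J/kg ≈ -81.82 MJ/kg

Final answer:
(a) eccentricity e = 0.8546
(b) orbital period T = 7.154 years
(c) velocity at periapsis vₚ = 45.68 km/s
(d) specific energy ε = -81.82 MJ/kg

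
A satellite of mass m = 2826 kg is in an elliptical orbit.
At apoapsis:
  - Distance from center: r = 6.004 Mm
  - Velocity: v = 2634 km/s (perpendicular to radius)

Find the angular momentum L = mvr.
r = 6.004 Mm = 6.004 × 10^6 m
v = 2634 km/s = 2.634 × 10^6 m/s
vr = 2.634 × 10^6 × 6.004 × 10^6 = 1.58145 × 10^13 m²/s
L = m × vr = 2826 × 1.58145 × 10^13 = 4.46919 × 10^16 kg·m²/s ≈ 4.469 × 10^16 kg·m²/s

Final answer: L = 4.469 × 10^16 kg·m²/s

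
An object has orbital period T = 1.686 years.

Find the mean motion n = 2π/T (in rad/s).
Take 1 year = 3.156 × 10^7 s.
T = 1.686 years = 5.32102 × 10^7 s
n = 2π / (5.32102 × 10^7 s) = 1.18082 × 10^-7 rad/s ≈ 1.181 × 10^-7 rad/s

Final answer: n = 1.181 × 10^-7 rad/s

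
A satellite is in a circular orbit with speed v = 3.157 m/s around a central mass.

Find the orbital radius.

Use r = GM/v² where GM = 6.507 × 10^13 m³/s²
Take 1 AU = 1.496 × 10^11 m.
v = 3.157 m/s
GM = 6.507 × 10^13 m³/s²
v² = 9.96665 m²/s²
r = GM/v² = (6.507 × 10^13) / 9.96665 = 6.52877 × 10^12 m ≈ 43.64 AU

Final answer: 43.64 AU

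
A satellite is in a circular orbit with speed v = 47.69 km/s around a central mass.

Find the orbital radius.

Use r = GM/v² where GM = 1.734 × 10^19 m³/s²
v = 47.69 km/s = 47690 m/s
GM = 1.734 × 10^19 m³/s²
v² = 2.27434 × 10^9 m²/s²
r = GM/v² = (1.734 × 10^19) / (2.27434 × 10^9) = 7.6242 × 10^9 m ≈ 7.624 Gm

Final answer: 7.624 Gm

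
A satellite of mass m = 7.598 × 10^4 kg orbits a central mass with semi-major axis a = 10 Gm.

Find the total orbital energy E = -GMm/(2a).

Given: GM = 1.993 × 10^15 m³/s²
a = 10 Gm = 1 × 10^10 m
GM = 1.993 × 10^15 m³/s²
2a = 2 × 10^10 m
GMm = 1.993 × 10^15 × 75980 = 1.51428 × 10^20 m³·kg/s²
E = −GMm/(2a) = -7.57141 × 10^9 J ≈ -7.571 GJ

Final answer: -7.571 GJ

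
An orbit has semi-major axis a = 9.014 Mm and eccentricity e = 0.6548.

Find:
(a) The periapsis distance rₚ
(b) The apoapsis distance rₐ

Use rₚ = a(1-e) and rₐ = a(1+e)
a = 9.014 Mm = 9.014 × 10^6 m
e = 0.6548:  1 − e = 0.3452,  1 + e = 1.6548
(a) rₚ = a(1 − e) = 9.014 × 10^6 m × 0.3452 = 3.11163 × 10^6 m ≈ 3.112 Mm
(b) rₐ = a(1 + e) = 9.014 × 10^6 m × 1.6548 = 1.49164 × 10^7 m ≈ 14.92 Mm

Final answer:
(a) rₚ = 3.112 Mm
(b) rₐ = 14.92 Mm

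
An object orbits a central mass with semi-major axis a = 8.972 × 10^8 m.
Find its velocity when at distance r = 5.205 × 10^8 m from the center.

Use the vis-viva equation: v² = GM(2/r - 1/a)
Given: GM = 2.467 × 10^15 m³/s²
a = 8.972 × 10^8 m
r = 5.205 × 10^8 m
GM = 2.467 × 10^15 m³/s²
2/r − 1/a = 3.84246 × 10^-9 − 1.11458 × 10^-9 = 2.72788 × 10^-9 m⁻¹
v² = GM (2/r − 1/a) = 6.72968 × 10^6 m²/s²
v = 2594.16 m/s ≈ 2.594 km/s

Final answer: 2.594 km/s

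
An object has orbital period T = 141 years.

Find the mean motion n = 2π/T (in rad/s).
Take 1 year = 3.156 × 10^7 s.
T = 141 years = 4.44996 × 10^9 s
n = 2π / (4.44996 × 10^9 s) = 1.41196 × 10^-9 rad/s ≈ 1.412 × 10^-9 rad/s

Final answer: n = 1.412 × 10^-9 rad/s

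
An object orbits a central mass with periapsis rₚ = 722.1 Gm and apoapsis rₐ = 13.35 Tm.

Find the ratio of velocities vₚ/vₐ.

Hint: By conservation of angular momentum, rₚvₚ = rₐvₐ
rₚ = 722.1 Gm = 7.221 × 10^11 m
rₐ = 13.35 Tm = 1.335 × 10^13 m
rₚvₚ = rₐvₐ  ⇒  vₚ/vₐ = rₐ/rₚ
vₚ/vₐ = (1.335 × 10^13) / (7.221 × 10^11) = 18.4877

Final answer: vₚ/vₐ = 18.49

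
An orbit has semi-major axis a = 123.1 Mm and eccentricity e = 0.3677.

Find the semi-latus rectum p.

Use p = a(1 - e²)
a = 123.1 Mm = 1.231 × 10^8 m
e = 0.3677,  e² = 0.135203,  1 − e² = 0.864797
p = a(1 − e²) = 1.231 × 10^8 m × 0.864797 = 1.06456 × 10^8 m ≈ 106.5 Mm

Final answer: p = 106.5 Mm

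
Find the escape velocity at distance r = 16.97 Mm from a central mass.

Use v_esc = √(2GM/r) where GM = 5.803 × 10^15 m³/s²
r = 16.97 Mm = 1.697 × 10^7 m
GM = 5.803 × 10^15 m³/s²
2GM/r = 2 × (5.803 × 10^15) / (1.697 × 10^7) = 6.83913 × 10^8 m²/s²
v_esc = √(2GM/r) = 26151.7 m/s ≈ 26.15 km/s

Final answer: 26.15 km/s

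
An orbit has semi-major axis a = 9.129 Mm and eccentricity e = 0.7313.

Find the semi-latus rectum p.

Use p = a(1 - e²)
a = 9.129 Mm = 9.129 × 10^6 m
e = 0.7313,  e² = 0.5348,  1 − e² = 0.4652
p = a(1 − e²) = 9.129 × 10^6 m × 0.4652 = 4.24681 × 10^6 m ≈ 4.247 Mm

Final answer: p = 4.247 Mm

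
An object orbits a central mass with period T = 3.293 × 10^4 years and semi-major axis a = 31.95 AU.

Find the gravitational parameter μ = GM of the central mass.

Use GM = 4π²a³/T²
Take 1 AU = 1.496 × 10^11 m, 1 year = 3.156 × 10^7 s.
T = 3.293 × 10^4 years = 1.03927 × 10^12 s
a = 31.95 AU = 4.77972 × 10^12 m
a³ = 1.09196 × 10^38 m³
T² = 1.08008 × 10^24 s²
GM = 4π² × (1.09196 × 10^38) / (1.08008 × 10^24) = 3.99126 × 10^15 m³/s²
GM ≈ 3.991 × 10^15 m³/s²

Final answer: GM = 3.991 × 10^15 m³/s²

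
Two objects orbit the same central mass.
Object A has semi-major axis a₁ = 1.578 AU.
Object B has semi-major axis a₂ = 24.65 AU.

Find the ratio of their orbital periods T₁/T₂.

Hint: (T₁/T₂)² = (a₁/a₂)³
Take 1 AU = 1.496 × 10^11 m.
a₁ = 1.578 AU = 2.36069 × 10^11 m
a₂ = 24.65 AU = 3.68764 × 10^12 m
a₁/a₂ = 0.0640162
T₁/T₂ = (a₁/a₂)^(3/2) = (0.0640162)^1.5 = 0.016197

Final answer: T₁/T₂ = 0.0162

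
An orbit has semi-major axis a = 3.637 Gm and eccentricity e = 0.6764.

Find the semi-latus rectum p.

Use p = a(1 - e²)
a = 3.637 Gm = 3.637 × 10^9 m
e = 0.6764,  e² = 0.457517,  1 − e² = 0.542483
p = a(1 − e²) = 3.637 × 10^9 m × 0.542483 = 1.97301 × 10^9 m ≈ 1.973 Gm

Final answer: p = 1.973 Gm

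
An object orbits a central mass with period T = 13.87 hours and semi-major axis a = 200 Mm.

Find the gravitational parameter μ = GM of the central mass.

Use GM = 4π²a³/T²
T = 13.87 hours = 49932 s
a = 200 Mm = 2 × 10^8 m
a³ = 8 × 10^24 m³
T² = 2.4932 × 10^9 s²
GM = 4π² × (8 × 10^24) / (2.4932 × 10^9) = 1.26675 × 10^17 m³/s²
GM ≈ 1.267 × 10^17 m³/s²

Final answer: GM = 1.267 × 10^17 m³/s²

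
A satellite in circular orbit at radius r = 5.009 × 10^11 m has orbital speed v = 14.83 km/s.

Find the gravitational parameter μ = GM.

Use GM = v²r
r = 5.009 × 10^11 m
v = 14.83 km/s = 14830 m/s
v² = 2.19929 × 10^8 m²/s²
GM = v²r = 2.19929 × 10^8 × 5.009 × 10^11 = 1.10162 × 10^20 m³/s²
GM ≈ 1.102 × 10^20 m³/s²

Final answer: GM = 1.102 × 10^20 m³/s²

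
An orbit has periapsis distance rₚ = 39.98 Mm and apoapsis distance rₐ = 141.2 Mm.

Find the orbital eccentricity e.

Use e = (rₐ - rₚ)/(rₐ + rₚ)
rₚ = 39.98 Mm = 3.998 × 10^7 m
rₐ = 141.2 Mm = 1.412 × 10^8 m
rₐ − rₚ = 1.0122 × 10^8 m
rₐ + rₚ = 1.8118 × 10^8 m
e = (rₐ − rₚ)/(rₐ + rₚ) = 0.558671

Final answer: e = 0.5587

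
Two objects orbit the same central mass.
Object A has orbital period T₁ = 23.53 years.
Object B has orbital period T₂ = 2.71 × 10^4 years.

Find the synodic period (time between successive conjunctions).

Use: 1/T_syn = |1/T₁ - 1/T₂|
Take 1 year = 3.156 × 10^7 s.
T₁ = 23.53 years = 7.42607 × 10^8 s
T₂ = 2.71 × 10^4 years = 8.55276 × 10^11 s
1/T₁ = 1.34661 × 10^-9 s⁻¹
1/T₂ = 1.16921 × 10^-12 s⁻¹
|1/T₁ − 1/T₂| = 1.34544 × 10^-9 s⁻¹
T_syn = 1 / |1/T₁ − 1/T₂| = 7.43252 × 10^8 s ≈ 23.55 years

Final answer: T_syn = 23.55 years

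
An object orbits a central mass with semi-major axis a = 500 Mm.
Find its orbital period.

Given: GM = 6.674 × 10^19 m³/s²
a = 500 Mm = 5 × 10^8 m
GM = 6.674 × 10^19 m³/s²
a³ = 1.25 × 10^26 m³
T = 2π √(a³/GM) = 2π √((1.25 × 10^26) / (6.674 × 10^19)) = 2π × 1368.55 s
T = 8598.88 s ≈ 2.389 hours

Final answer: 2.389 hours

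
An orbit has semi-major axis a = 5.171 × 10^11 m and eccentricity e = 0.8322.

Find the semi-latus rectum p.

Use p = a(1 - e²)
a = 5.171 × 10^11 m
e = 0.8322,  e² = 0.692557,  1 − e² = 0.307443
p = a(1 − e²) = 5.171 × 10^11 m × 0.307443 = 1.58979 × 10^11 m ≈ 1.59 × 10^11 m

Final answer: p = 1.59 × 10^11 m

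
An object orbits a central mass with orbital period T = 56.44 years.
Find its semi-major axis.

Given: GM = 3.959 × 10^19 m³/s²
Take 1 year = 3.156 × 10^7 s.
T = 56.44 years = 1.78125 × 10^9 s
GM = 3.959 × 10^19 m³/s²
Kepler's third law: a³ = GM T² / (4π²)
T² = 3.17284 × 10^18 s²
a³ = (3.959 × 10^19) × (3.17284 × 10^18) / (4π²) = 3.18181 × 10^36 m³
a = (a³)^(1/3) = 1.47081 × 10^12 m ≈ 1.471 × 10^12 m

Final answer: 1.471 × 10^12 m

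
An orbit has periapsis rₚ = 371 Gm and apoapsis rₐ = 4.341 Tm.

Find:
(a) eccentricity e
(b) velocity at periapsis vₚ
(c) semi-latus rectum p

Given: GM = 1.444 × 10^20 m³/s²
rₚ = 371 Gm = 3.71 × 10^11 m
rₐ = 4.341 Tm = 4.341 × 10^12 m
GM = 1.444 × 10^20 m³/s²
a = (rₚ + rₐ)/2 = 2.356 × 10^12 m
e = (rₐ − rₚ)/(rₐ + rₚ) = (3.97 × 10^12) / (4.712 × 10^12) = 0.84253
(a) e = 0.84253 ≈ 0.8425
(b) vₚ² = GM (2/rₚ − 1/a) = 1.444 × 10^20 × (5.39084 × 10^-12 − 4.24448 × 10^-13) = 7.17146 × 10^8 m²/s²;  vₚ = 26779.6 m/s ≈ 26.78 km/s
(c) 1 − e² = 0.290144;  p = a(1 − e²) = 2.356 × 10^12 × 0.290144 = 6.83579 × 10^11 m ≈ 683.6 Gm

Final answer:
(a) eccentricity e = 0.8425
(b) velocity at periapsis vₚ = 26.78 km/s
(c) semi-latus rectum p = 683.6 Gm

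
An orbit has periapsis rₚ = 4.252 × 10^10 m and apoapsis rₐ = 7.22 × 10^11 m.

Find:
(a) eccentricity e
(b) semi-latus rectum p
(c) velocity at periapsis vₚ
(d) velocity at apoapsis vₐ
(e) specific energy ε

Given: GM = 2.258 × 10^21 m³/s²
rₚ = 4.252 × 10^10 m
rₐ = 7.22 × 10^11 m
GM = 2.258 × 10^21 m³/s²
a = (rₚ + rₐ)/2 = 3.8226 × 10^11 m
e = (rₐ − rₚ)/(rₐ + rₚ) = (6.7948 × 10^11) / (7.6452 × 10^11) = 0.888767
(a) e = 0.888767 ≈ 0.8888
(b) 1 − e² = 0.210094;  p = a(1 − e²) = 3.8226 × 10^11 × 0.210094 = 8.03104 × 10^10 m ≈ 8.031 × 10^10 m
(c) vₚ² = GM (2/rₚ − 1/a) = 2.258 × 10^21 × (4.70367 × 10^-11 − 2.61602 × 10^-12) = 1.00302 × 10^11 m²/s²;  vₚ = 316705 m/s ≈ 316.7 km/s
(d) vₐ² = GM (2/rₐ − 1/a) = 2.258 × 10^21 × (2.77008 × 10^-12 − 2.61602 × 10^-12) = 3.47873 × 10^8 m²/s²;  vₐ = 18651.4 m/s ≈ 18.65 km/s
(e) 2a = 7.6452 × 10^11 m;  ε = −GM/(2a) = -2.95349 × 10^9 J/kg ≈ -2.953 GJ/kg

Final answer:
(a) eccentricity e = 0.8888
(b) semi-latus rectum p = 8.031 × 10^10 m
(c) velocity at periapsis vₚ = 316.7 km/s
(d) velocity at apoapsis vₐ = 18.65 km/s
(e) specific energy ε = -2.953 GJ/kg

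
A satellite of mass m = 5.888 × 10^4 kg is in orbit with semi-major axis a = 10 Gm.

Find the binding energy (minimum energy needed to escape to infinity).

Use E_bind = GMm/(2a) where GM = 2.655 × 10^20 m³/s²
a = 10 Gm = 1 × 10^10 m
GM = 2.655 × 10^20 m³/s²
m = 5.888 × 10^4 kg
GMm = 2.655 × 10^20 × 58880 = 1.56326 × 10^25 m³·kg/s²
2a = 2 × 10^10 m
E_bind = GMm/(2a) = 7.81632 × 10^14 J ≈ 781.6 TJ

Final answer: 781.6 TJ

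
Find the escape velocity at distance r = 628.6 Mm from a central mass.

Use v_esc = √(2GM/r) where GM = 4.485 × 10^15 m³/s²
r = 628.6 Mm = 6.286 × 10^8 m
GM = 4.485 × 10^15 m³/s²
2GM/r = 2 × (4.485 × 10^15) / (6.286 × 10^8) = 1.42698 × 10^7 m²/s²
v_esc = √(2GM/r) = 3777.54 m/s ≈ 3.778 km/s

Final answer: 3.778 km/s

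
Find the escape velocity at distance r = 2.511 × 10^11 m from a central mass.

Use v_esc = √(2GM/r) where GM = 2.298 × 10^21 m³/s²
r = 2.511 × 10^11 m
GM = 2.298 × 10^21 m³/s²
2GM/r = 2 × (2.298 × 10^21) / (2.511 × 10^11) = 1.83035 × 10^10 m²/s²
v_esc = √(2GM/r) = 135290 m/s ≈ 135.3 km/s

Final answer: 135.3 km/s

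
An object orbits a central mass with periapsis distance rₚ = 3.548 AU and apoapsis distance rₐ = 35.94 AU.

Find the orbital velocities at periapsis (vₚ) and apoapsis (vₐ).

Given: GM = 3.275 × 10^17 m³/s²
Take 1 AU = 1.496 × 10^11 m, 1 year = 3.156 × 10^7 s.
rₚ = 3.548 AU = 5.30781 × 10^11 m
rₐ = 35.94 AU = 5.37662 × 10^12 m
GM = 3.275 × 10^17 m³/s²
a = (rₚ + rₐ)/2 = 2.9537 × 10^12 m
Vis-viva: v² = GM (2/r − 1/a)
vₚ² = 3.275 × 10^17 × (3.76803 × 10^-12 − 3.38558 × 10^-13) = 1.12315 × 10^6 m²/s²
vₚ = 1059.79 m/s ≈ 0.2236 AU/year
vₐ² = 3.275 × 10^17 × (3.71981 × 10^-13 − 3.38558 × 10^-13) = 10945.9 m²/s²
vₐ = 104.622 m/s ≈ 104.6 m/s

Final answer: vₚ = 0.2236 AU/year, vₐ = 104.6 m/s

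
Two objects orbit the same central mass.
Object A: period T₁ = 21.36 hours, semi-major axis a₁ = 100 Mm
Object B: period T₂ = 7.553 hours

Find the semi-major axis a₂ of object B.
T₁ = 21.36 hours = 76896 s
T₂ = 7.553 hours = 27190.8 s
a₁ = 100 Mm = 1 × 10^8 m
Kepler's third law: (T₂/T₁)² = (a₂/a₁)³  ⇒  a₂ = a₁ (T₂/T₁)^(2/3)
T₂/T₁ = 0.353605
(T₂/T₁)^(2/3) = 0.500049
a₂ = 1 × 10^8 m × 0.500049 = 5.00049 × 10^7 m ≈ 50 Mm

Final answer: a₂ = 50 Mm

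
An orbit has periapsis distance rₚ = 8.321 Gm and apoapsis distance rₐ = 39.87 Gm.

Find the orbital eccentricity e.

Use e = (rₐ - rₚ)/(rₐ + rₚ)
rₚ = 8.321 Gm = 8.321 × 10^9 m
rₐ = 39.87 Gm = 3.987 × 10^10 m
rₐ − rₚ = 3.1549 × 10^10 m
rₐ + rₚ = 4.8191 × 10^10 m
e = (rₐ − rₚ)/(rₐ + rₚ) = 0.654666

Final answer: e = 0.6547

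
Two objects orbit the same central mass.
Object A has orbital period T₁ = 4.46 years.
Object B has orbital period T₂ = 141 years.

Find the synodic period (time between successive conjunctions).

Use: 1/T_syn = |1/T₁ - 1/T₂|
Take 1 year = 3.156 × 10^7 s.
T₁ = 4.46 years = 1.40758 × 10^8 s
T₂ = 141 years = 4.44996 × 10^9 s
1/T₁ = 7.10441 × 10^-9 s⁻¹
1/T₂ = 2.24721 × 10^-10 s⁻¹
|1/T₁ − 1/T₂| = 6.87969 × 10^-9 s⁻¹
T_syn = 1 / |1/T₁ − 1/T₂| = 1.45355 × 10^8 s ≈ 4.606 years

Final answer: T_syn = 4.606 years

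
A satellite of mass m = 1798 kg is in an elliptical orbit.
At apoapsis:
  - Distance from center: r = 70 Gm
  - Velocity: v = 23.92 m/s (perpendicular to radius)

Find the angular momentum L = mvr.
r = 70 Gm = 7 × 10^10 m
v = 23.92 m/s
vr = 23.92 × 7 × 10^10 = 1.6744 × 10^12 m²/s
L = m × vr = 1798 × 1.6744 × 10^12 = 3.01057 × 10^15 kg·m²/s ≈ 3.011 × 10^15 kg·m²/s

Final answer: L = 3.011 × 10^15 kg·m²/s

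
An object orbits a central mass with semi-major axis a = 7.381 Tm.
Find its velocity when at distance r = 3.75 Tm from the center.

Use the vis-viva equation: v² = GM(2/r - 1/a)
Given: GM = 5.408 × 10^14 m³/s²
a = 7.381 Tm = 7.381 × 10^12 m
r = 3.75 Tm = 3.75 × 10^12 m
GM = 5.408 × 10^14 m³/s²
2/r − 1/a = 5.33333 × 10^-13 − 1.35483 × 10^-13 = 3.9785 × 10^-13 m⁻¹
v² = GM (2/r − 1/a) = 215.157 m²/s²
v = 14.6682 m/s ≈ 14.67 m/s

Final answer: 14.67 m/s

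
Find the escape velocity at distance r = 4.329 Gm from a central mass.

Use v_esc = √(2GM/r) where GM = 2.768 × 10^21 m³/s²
r = 4.329 Gm = 4.329 × 10^9 m
GM = 2.768 × 10^21 m³/s²
2GM/r = 2 × (2.768 × 10^21) / (4.329 × 10^9) = 1.27882 × 10^12 m²/s²
v_esc = √(2GM/r) = 1.13085 × 10^6 m/s ≈ 1131 km/s

Final answer: 1131 km/s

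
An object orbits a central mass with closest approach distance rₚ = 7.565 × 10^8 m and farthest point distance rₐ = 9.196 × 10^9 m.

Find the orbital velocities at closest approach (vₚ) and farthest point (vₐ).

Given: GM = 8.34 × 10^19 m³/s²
rₚ = 7.565 × 10^8 m
rₐ = 9.196 × 10^9 m
GM = 8.34 × 10^19 m³/s²
a = (rₚ + rₐ)/2 = 4.97625 × 10^9 m
Vis-viva: v² = GM (2/r − 1/a)
vₚ² = 8.34 × 10^19 × (2.64375 × 10^-9 − 2.00955 × 10^-10) = 2.03729 × 10^11 m²/s²
vₚ = 451364 m/s ≈ 451.4 km/s
vₐ² = 8.34 × 10^19 × (2.17486 × 10^-10 − 2.00955 × 10^-10) = 1.37871 × 10^9 m²/s²
vₐ = 37131 m/s ≈ 37.13 km/s

Final answer: vₚ = 451.4 km/s, vₐ = 37.13 km/s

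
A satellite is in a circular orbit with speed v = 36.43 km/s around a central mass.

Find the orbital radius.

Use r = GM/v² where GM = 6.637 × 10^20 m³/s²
v = 36.43 km/s = 36430 m/s
GM = 6.637 × 10^20 m³/s²
v² = 1.32714 × 10^9 m²/s²
r = GM/v² = (6.637 × 10^20) / (1.32714 × 10^9) = 5.00096 × 10^11 m ≈ 500.1 Gm

Final answer: 500.1 Gm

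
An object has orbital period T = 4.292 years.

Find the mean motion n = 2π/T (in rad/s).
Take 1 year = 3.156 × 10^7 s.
T = 4.292 years = 1.35456 × 10^8 s
n = 2π / (1.35456 × 10^8 s) = 4.63856 × 10^-8 rad/s ≈ 4.639 × 10^-8 rad/s

Final answer: n = 4.639 × 10^-8 rad/s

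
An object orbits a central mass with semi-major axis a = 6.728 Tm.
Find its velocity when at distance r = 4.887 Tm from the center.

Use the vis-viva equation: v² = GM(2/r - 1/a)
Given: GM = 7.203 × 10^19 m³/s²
a = 6.728 Tm = 6.728 × 10^12 m
r = 4.887 Tm = 4.887 × 10^12 m
GM = 7.203 × 10^19 m³/s²
2/r − 1/a = 4.09249 × 10^-13 − 1.48633 × 10^-13 = 2.60616 × 10^-13 m⁻¹
v² = GM (2/r − 1/a) = 1.87722 × 10^7 m²/s²
v = 4332.69 m/s ≈ 4.333 km/s

Final answer: 4.333 km/s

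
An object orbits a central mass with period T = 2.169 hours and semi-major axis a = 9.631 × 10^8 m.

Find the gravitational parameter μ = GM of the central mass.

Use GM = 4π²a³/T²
T = 2.169 hours = 7808.4 s
a = 9.631 × 10^8 m
a³ = 8.93335 × 10^26 m³
T² = 6.09711 × 10^7 s²
GM = 4π² × (8.93335 × 10^26) / (6.09711 × 10^7) = 5.78429 × 10^20 m³/s²
GM ≈ 5.784 × 10^20 m³/s²

Final answer: GM = 5.784 × 10^20 m³/s²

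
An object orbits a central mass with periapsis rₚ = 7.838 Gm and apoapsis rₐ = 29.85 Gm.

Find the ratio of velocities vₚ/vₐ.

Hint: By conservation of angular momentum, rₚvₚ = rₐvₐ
rₚ = 7.838 Gm = 7.838 × 10^9 m
rₐ = 29.85 Gm = 2.985 × 10^10 m
rₚvₚ = rₐvₐ  ⇒  vₚ/vₐ = rₐ/rₚ
vₚ/vₐ = (2.985 × 10^10) / (7.838 × 10^9) = 3.80837

Final answer: vₚ/vₐ = 3.808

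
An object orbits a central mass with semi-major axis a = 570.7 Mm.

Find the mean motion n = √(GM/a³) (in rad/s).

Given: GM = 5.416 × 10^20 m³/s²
a = 570.7 Mm = 5.707 × 10^8 m
GM = 5.416 × 10^20 m³/s²
a³ = 1.85876 × 10^26 m³
GM/a³ = (5.416 × 10^20) / (1.85876 × 10^26) = 2.91377 × 10^-6 s⁻²
n = √(GM/a³) = 0.00170698 rad/s ≈ 0.001707 rad/s

Final answer: n = 0.001707 rad/s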